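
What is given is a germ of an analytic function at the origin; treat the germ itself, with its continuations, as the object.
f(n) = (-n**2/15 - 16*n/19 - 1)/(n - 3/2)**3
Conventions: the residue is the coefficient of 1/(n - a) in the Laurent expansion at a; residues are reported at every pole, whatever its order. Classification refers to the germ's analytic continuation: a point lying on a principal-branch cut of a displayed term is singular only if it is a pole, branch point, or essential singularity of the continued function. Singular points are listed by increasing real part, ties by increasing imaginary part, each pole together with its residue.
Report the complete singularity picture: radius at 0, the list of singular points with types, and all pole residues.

Radius of convergence at 0: 3/2.
At 3/2: a pole of order 3; residue -1/15.

Denominator factor (n - 3/2)^3: pole of order 3 at 3/2, modulus 3/2.
The radius of convergence is the smallest modulus among the singular points: 3/2.
At the order-3 pole 3/2 set g(n) = (n - (3/2))^3*f(n) = -n**2/15 - 16*n/19 - 1.
Order-3 pole: residue = g''(a)/2; g''(3/2) = -2/15, so the residue is -1/15.


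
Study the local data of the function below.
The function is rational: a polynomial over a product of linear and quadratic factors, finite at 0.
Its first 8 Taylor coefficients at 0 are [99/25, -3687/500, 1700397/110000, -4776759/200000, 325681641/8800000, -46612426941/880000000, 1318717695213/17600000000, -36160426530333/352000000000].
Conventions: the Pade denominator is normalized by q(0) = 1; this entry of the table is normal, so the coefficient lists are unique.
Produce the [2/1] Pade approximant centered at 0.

The Pade approximant has numerator coefficients [99/25, -29652033/23616625, 5279922189/1298914375]; denominator coefficients [1, 5838261/3778660].

Taylor coefficients needed (read off): a_0 = 99/25, a_1 = -3687/500, a_2 = 1700397/110000, a_3 = -4776759/200000.
Write the denominator as Q(u) = 1 + q1*u. Requiring Q*f - P = O(u^4) with deg P <= 2 kills the coefficients of u^3..u^3 in Q*f:
  u^3: a_3 + q1*a_2 = 0, i.e. -4776759/200000 + (1700397/110000)*q1 = 0.
Solving this linear system: q1 = 5838261/3778660.
The numerator is Q*f truncated at degree 2: P0 = a_0 = 99/25; P1 = a_1 + q1*a_0 = -29652033/23616625; P2 = a_2 + q1*a_1 = 5279922189/1298914375.


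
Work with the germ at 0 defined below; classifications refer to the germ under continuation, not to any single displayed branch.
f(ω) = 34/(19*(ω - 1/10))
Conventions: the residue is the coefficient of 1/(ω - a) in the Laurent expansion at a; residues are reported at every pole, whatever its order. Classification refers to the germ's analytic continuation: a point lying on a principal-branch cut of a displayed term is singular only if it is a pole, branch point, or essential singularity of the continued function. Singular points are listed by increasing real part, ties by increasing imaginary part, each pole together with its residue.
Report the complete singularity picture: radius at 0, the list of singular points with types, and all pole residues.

Radius of convergence at 0: 1/10.
At 1/10: a pole of order 1; residue 34/19.

Denominator factor (ω - 1/10): pole of order 1 at 1/10, modulus 1/10.
The radius of convergence is the smallest modulus among the singular points: 1/10.
At the order-1 pole 1/10 set g(ω) = (ω - (1/10))*f(ω) = 34/19.
Simple pole: residue = g(a) at a = 1/10, which is 34/19.


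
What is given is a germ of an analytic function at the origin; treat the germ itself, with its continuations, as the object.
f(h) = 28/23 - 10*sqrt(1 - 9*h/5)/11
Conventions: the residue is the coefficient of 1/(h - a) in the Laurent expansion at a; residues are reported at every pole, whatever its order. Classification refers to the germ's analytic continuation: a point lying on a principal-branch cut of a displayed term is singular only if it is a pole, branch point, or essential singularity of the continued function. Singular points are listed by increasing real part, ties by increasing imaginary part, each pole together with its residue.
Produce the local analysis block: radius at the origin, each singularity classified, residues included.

Radius of convergence at 0: 5/9.
At 5/9: an algebraic (square-root) branch point.

Branch term (-10/11)*sqrt(1 - h/(5/9)): its argument vanishes at h = 5/9, a square-root branch point, modulus 5/9.
The radius of convergence is the smallest modulus among the singular points: 5/9.


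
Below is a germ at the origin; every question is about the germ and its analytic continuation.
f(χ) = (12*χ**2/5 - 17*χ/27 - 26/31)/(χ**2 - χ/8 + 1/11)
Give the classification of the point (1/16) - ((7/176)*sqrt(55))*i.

The point is a pole of order 1.

The denominator factor χ**2 - χ/8 + 1/11 vanishes at (1/16) - ((7/176)*sqrt(55))*i and appears to the power 1; the numerator there equals (-1587277/1473120) + ((623/47520)*sqrt(55))*i, nonzero, and no other factor vanishes.
Hence a pole whose order is the multiplicity, 1.


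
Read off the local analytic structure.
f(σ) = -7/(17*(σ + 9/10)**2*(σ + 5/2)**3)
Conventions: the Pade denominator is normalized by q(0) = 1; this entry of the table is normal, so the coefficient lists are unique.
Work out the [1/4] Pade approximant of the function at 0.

Taylor coefficients needed (expand at 0): a_0 = -224/6885, a_1 = 34496/309825, a_2 = -1108352/4647375, a_3 = 51865856/125479125, a_4 = -3594601472/5646560625, a_5 = 385955354624/423492046875.
Write the denominator as Q(σ) = 1 + q1*σ + q2*σ^2 + q3*σ^3 + q4*σ^4. Requiring Q*f - P = O(σ^6) with deg P <= 1 kills the coefficients of σ^2..σ^5 in Q*f:
  σ^2: a_2 + q1*a_1 + q2*a_0 = 0, i.e. -1108352/4647375 + (34496/309825)*q1 + (-224/6885)*q2 = 0.
  σ^3: a_3 + q1*a_2 + q2*a_1 + q3*a_0 = 0, i.e. 51865856/125479125 + (-1108352/4647375)*q1 + (34496/309825)*q2 + (-224/6885)*q3 = 0.
  σ^4: a_4 + q1*a_3 + q2*a_2 + q3*a_1 + q4*a_0 = 0, i.e. -3594601472/5646560625 + (51865856/125479125)*q1 + (-1108352/4647375)*q2 + (34496/309825)*q3 + (-224/6885)*q4 = 0.
  σ^5: a_5 + q1*a_4 + q2*a_3 + q3*a_2 + q4*a_1 = 0, i.e. 385955354624/423492046875 + (-3594601472/5646560625)*q1 + (51865856/125479125)*q2 + (-1108352/4647375)*q3 + (34496/309825)*q4 = 0.
Solving this linear system: q1 = 4624/1395, q2 = 251932/62775, q3 = 2016064/941625, q4 = 28496/62775.
The numerator is Q*f truncated at degree 1: P0 = a_0 = -224/6885; P1 = a_1 + q1*a_0 = 448/128061.

The Pade approximant has numerator coefficients [-224/6885, 448/128061]; denominator coefficients [1, 4624/1395, 251932/62775, 2016064/941625, 28496/62775].


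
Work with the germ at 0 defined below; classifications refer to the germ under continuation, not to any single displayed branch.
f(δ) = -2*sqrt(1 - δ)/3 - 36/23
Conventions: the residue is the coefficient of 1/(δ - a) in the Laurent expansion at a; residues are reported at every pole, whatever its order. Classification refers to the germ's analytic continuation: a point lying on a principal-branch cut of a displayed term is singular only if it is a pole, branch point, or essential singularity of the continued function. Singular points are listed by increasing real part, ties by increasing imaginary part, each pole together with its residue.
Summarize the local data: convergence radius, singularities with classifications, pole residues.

Radius of convergence at 0: 1.
At 1: an algebraic (square-root) branch point.

Branch term (-2/3)*sqrt(1 - δ/(1)): its argument vanishes at δ = 1, a square-root branch point, modulus 1.
The radius of convergence is the smallest modulus among the singular points: 1.


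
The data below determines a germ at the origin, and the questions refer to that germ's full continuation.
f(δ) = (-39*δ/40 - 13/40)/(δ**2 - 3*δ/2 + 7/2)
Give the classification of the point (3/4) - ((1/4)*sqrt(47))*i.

The denominator factor δ**2 - 3*δ/2 + 7/2 vanishes at (3/4) - ((1/4)*sqrt(47))*i and appears to the power 1; the numerator there equals (-169/160) + ((39/160)*sqrt(47))*i, nonzero, and no other factor vanishes.
Hence a pole whose order is the multiplicity, 1.

The point is a pole of order 1.


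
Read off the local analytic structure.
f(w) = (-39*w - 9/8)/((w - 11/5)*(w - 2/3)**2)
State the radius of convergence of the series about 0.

The radius of convergence is 2/3.

Denominator factor (w - 2/3)^2: pole of order 2 at 2/3, modulus 2/3.
Denominator factor (w - 11/5): pole of order 1 at 11/5, modulus 11/5.
The radius of convergence is the smallest modulus among the singular points: 2/3.


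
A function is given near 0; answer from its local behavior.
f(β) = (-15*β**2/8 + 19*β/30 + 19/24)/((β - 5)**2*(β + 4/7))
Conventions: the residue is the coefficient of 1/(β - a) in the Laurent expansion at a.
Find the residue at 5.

At the order-2 pole 5 set g(β) = (β - (5))^2*f(β) = (-15*β**2/8 + 19*β/30 + 19/24)/(β + 4/7).
Order-2 pole: residue = g'(a); g'(5) = -42644/22815, so the residue is -42644/22815.

The residue is -42644/22815.


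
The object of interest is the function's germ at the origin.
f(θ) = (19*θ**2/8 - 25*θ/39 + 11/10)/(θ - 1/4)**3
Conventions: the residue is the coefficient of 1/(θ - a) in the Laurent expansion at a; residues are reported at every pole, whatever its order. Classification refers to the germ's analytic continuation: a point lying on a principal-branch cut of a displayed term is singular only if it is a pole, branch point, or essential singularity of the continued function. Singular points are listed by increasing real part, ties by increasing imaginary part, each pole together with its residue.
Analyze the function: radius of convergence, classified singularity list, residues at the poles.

Radius of convergence at 0: 1/4.
At 1/4: a pole of order 3; residue 19/8.

Denominator factor (θ - 1/4)^3: pole of order 3 at 1/4, modulus 1/4.
The radius of convergence is the smallest modulus among the singular points: 1/4.
At the order-3 pole 1/4 set g(θ) = (θ - (1/4))^3*f(θ) = 19*θ**2/8 - 25*θ/39 + 11/10.
Order-3 pole: residue = g''(a)/2; g''(1/4) = 19/4, so the residue is 19/8.


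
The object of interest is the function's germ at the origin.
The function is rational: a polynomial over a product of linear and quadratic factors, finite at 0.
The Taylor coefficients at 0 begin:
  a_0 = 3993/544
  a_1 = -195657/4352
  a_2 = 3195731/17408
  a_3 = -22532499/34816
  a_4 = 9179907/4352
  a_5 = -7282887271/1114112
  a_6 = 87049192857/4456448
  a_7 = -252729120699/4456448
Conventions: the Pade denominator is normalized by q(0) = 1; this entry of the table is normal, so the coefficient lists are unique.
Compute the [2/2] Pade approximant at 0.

Taylor coefficients needed (read off): a_0 = 3993/544, a_1 = -195657/4352, a_2 = 3195731/17408, a_3 = -22532499/34816, a_4 = 9179907/4352.
Write the denominator as Q(k) = 1 + q1*k + q2*k^2. Requiring Q*f - P = O(k^5) with deg P <= 2 kills the coefficients of k^3..k^4 in Q*f:
  k^3: a_3 + q1*a_2 + q2*a_1 = 0, i.e. -22532499/34816 + (3195731/17408)*q1 + (-195657/4352)*q2 = 0.
  k^4: a_4 + q1*a_3 + q2*a_2 = 0, i.e. 9179907/4352 + (-22532499/34816)*q1 + (3195731/17408)*q2 = 0.
Solving this linear system: q1 = 167409/32150, q2 = 21635889/3150700.
The numerator is Q*f truncated at degree 2: P0 = a_0 = 3993/544; P1 = a_1 + q1*a_0 = -471329727/69958400; P2 = a_2 + q1*a_1 + q2*a_0 = -1630532233/13711846400.

The Pade approximant has numerator coefficients [3993/544, -471329727/69958400, -1630532233/13711846400]; denominator coefficients [1, 167409/32150, 21635889/3150700].


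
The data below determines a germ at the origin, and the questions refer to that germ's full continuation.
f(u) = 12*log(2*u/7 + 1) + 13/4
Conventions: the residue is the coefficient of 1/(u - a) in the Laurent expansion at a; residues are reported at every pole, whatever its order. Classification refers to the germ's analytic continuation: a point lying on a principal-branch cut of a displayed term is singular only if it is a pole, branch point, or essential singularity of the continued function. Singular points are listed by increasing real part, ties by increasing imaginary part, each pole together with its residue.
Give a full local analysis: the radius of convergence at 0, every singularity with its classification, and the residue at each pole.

Radius of convergence at 0: 7/2.
At -7/2: a logarithmic branch point.

Branch term (12)*log(1 - u/(-7/2)): its argument vanishes at u = -7/2, a logarithmic branch point, modulus 7/2.
The radius of convergence is the smallest modulus among the singular points: 7/2.


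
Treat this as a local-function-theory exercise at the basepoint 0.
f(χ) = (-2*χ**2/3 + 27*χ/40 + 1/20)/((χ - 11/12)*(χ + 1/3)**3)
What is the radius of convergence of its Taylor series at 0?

Denominator factor (χ - 11/12): pole of order 1 at 11/12, modulus 11/12.
Denominator factor (χ + 1/3)^3: pole of order 3 at -1/3, modulus 1/3.
The radius of convergence is the smallest modulus among the singular points: 1/3.

The radius of convergence is 1/3.


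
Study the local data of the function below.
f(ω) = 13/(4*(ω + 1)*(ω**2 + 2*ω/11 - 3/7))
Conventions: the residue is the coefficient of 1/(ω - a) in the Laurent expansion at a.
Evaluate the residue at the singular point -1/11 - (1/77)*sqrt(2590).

The residue is -1001/240 - (1001/8880)*sqrt(2590).

The factor ω**2 + 2*ω/11 - 3/7 splits as (ω - a)(ω - a') with a = -1/11 - (1/77)*sqrt(2590), a' = -1/11 + (1/77)*sqrt(2590). At the order-1 pole a set g(ω) = (ω - a)*f(ω) = [13/(4*(ω + 1))] / (ω - a').
Simple pole: residue = g(a) at a = -1/11 - (1/77)*sqrt(2590), which is -1001/240 - (1001/8880)*sqrt(2590).


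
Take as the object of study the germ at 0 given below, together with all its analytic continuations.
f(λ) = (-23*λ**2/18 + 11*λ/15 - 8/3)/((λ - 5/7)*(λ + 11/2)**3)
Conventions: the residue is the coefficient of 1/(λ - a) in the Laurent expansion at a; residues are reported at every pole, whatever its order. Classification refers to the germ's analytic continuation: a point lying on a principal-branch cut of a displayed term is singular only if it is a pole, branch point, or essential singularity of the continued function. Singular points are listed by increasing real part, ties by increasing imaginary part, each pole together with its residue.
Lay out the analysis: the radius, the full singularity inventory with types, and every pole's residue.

Denominator factor (λ - 5/7): pole of order 1 at 5/7, modulus 5/7.
Denominator factor (λ + 11/2)^3: pole of order 3 at -11/2, modulus 11/2.
The radius of convergence is the smallest modulus among the singular points: 5/7.
At the order-3 pole -11/2 set g(λ) = (λ - (-11/2))^3*f(λ) = (-23*λ**2/18 + 11*λ/15 - 8/3)/(λ - 5/7).
Order-3 pole: residue = g''(a)/2; g''(-11/2) = 4760/204363, so the residue is 2380/204363.
At the order-1 pole 5/7 set g(λ) = (λ - (5/7))*f(λ) = (-23*λ**2/18 + 11*λ/15 - 8/3)/(λ + 11/2)**3.
Simple pole: residue = g(a) at a = 5/7, which is -2380/204363.
List the singular points by increasing real part (a conjugate pair: the negative imaginary part first).

Radius of convergence at 0: 5/7.
At -11/2: a pole of order 3; residue 2380/204363.
At 5/7: a pole of order 1; residue -2380/204363.


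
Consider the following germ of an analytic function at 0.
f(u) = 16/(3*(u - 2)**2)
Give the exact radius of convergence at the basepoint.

Denominator factor (u - 2)^2: pole of order 2 at 2, modulus 2.
The radius of convergence is the smallest modulus among the singular points: 2.

The radius of convergence is 2.


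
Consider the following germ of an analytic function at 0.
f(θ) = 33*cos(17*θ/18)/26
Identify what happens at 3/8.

There is no denominator, hence no pole anywhere.
The factor cos(17*θ/18) is entire.
So the germ continues analytically to 3/8.

The point is a regular point.


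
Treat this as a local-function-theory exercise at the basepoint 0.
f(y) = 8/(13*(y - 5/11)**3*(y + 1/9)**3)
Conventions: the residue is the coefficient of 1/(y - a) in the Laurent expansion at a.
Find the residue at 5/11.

At the order-3 pole 5/11 set g(y) = (y - (5/11))^3*f(y) = 8/(13*(y + 1/9)**3).
Order-3 pole: residue = g''(a)/2; g''(5/11) = 28529701497/223734784, so the residue is 28529701497/447469568.

The residue is 28529701497/447469568.


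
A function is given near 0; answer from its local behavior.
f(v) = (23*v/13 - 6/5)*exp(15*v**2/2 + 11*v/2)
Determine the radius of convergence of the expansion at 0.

The factor exp(15*v**2/2 + 11*v/2) is entire and contributes no finite singular point.
The polynomial part has no poles.
No finite singular points: the Taylor series at 0 converges everywhere.

The radius of convergence is infinite.


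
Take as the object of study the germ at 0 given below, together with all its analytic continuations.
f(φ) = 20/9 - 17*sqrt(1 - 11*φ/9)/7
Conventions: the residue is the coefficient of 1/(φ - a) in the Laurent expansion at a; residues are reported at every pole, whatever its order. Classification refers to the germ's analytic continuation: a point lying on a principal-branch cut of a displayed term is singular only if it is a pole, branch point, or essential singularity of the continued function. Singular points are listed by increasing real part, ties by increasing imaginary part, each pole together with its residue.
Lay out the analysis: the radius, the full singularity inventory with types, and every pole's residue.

Radius of convergence at 0: 9/11.
At 9/11: an algebraic (square-root) branch point.

Branch term (-17/7)*sqrt(1 - φ/(9/11)): its argument vanishes at φ = 9/11, a square-root branch point, modulus 9/11.
The radius of convergence is the smallest modulus among the singular points: 9/11.


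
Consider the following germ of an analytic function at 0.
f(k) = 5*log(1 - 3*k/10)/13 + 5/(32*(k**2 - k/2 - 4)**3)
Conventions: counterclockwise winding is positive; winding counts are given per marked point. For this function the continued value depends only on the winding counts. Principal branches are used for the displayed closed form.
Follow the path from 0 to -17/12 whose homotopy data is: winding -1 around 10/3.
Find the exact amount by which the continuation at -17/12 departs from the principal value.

The rational part is single-valued and drops out of the difference; each branch term changes only by its own monodromy.
(5/13)*log(1 - k/(10/3)): each positive loop around 10/3 adds 2*pi*i to the log, so winding -1 contributes (5/13)*(-1)*2*pi*i = -(10/13)*pi*i.
Summing the contributions at k = -17/12 gives -(10/13)*pi*i.

Continued minus principal equals -(10/13)*pi*i.


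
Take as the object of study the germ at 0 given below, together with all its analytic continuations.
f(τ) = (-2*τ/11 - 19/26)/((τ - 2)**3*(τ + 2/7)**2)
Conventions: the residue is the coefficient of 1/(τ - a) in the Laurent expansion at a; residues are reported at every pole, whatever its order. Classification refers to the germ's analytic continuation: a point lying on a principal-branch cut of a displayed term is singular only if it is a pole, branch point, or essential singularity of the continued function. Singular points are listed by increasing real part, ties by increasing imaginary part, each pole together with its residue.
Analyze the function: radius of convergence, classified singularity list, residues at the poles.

Radius of convergence at 0: 2/7.
At -2/7: a pole of order 2; residue 1683787/18743296.
At 2: a pole of order 3; residue -1683787/18743296.

Denominator factor (τ + 2/7)^2: pole of order 2 at -2/7, modulus 2/7.
Denominator factor (τ - 2)^3: pole of order 3 at 2, modulus 2.
The radius of convergence is the smallest modulus among the singular points: 2/7.
At the order-2 pole -2/7 set g(τ) = (τ - (-2/7))^2*f(τ) = (-2*τ/11 - 19/26)/(τ - 2)**3.
Order-2 pole: residue = g'(a); g'(-2/7) = 1683787/18743296, so the residue is 1683787/18743296.
At the order-3 pole 2 set g(τ) = (τ - (2))^3*f(τ) = (-2*τ/11 - 19/26)/(τ + 2/7)**2.
Order-3 pole: residue = g''(a)/2; g''(2) = -1683787/9371648, so the residue is -1683787/18743296.
List the singular points by increasing real part (a conjugate pair: the negative imaginary part first).


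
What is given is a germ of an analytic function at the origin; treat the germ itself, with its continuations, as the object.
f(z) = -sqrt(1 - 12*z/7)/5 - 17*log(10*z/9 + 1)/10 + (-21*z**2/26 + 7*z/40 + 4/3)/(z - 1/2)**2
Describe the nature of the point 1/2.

The point is a pole of order 2.

The denominator factor z - 1/2 vanishes at 1/2 and appears to the power 2; the numerator there equals 3803/3120, nonzero, and no other factor vanishes.
The branch terms are analytic at this point.
Hence a pole whose order is the multiplicity, 2.


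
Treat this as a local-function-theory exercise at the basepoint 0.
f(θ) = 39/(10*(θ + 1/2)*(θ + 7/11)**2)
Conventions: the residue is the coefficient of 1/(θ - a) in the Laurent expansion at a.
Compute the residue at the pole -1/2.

At the order-1 pole -1/2 set g(θ) = (θ - (-1/2))*f(θ) = 39/(10*(θ + 7/11)**2).
Simple pole: residue = g(a) at a = -1/2, which is 3146/15.

The residue is 3146/15.


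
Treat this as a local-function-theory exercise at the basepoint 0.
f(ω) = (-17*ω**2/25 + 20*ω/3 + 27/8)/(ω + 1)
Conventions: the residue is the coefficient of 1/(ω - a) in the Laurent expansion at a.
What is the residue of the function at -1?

At the order-1 pole -1 set g(ω) = (ω - (-1))*f(ω) = -17*ω**2/25 + 20*ω/3 + 27/8.
Simple pole: residue = g(a) at a = -1, which is -2383/600.

The residue is -2383/600.


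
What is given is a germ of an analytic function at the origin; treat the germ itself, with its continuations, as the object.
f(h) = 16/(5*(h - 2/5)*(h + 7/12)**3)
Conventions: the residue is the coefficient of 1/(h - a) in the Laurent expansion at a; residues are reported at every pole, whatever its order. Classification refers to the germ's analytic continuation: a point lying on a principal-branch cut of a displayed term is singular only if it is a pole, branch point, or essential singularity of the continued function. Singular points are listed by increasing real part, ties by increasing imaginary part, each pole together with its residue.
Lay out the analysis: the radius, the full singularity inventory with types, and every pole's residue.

Denominator factor (h - 2/5): pole of order 1 at 2/5, modulus 2/5.
Denominator factor (h + 7/12)^3: pole of order 3 at -7/12, modulus 7/12.
The radius of convergence is the smallest modulus among the singular points: 2/5.
At the order-3 pole -7/12 set g(h) = (h - (-7/12))^3*f(h) = 16/(5*(h - 2/5)).
Order-3 pole: residue = g''(a)/2; g''(-7/12) = -1382400/205379, so the residue is -691200/205379.
At the order-1 pole 2/5 set g(h) = (h - (2/5))*f(h) = 16/(5*(h + 7/12)**3).
Simple pole: residue = g(a) at a = 2/5, which is 691200/205379.
List the singular points by increasing real part (a conjugate pair: the negative imaginary part first).

Radius of convergence at 0: 2/5.
At -7/12: a pole of order 3; residue -691200/205379.
At 2/5: a pole of order 1; residue 691200/205379.


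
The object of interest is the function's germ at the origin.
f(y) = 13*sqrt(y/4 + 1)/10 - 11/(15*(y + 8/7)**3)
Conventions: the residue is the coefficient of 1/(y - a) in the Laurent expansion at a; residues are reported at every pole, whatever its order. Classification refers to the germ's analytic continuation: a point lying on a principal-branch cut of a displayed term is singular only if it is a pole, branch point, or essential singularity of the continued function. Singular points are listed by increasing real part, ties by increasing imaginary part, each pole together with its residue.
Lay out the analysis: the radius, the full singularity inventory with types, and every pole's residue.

Radius of convergence at 0: 8/7.
At -4: an algebraic (square-root) branch point.
At -8/7: a pole of order 3; residue 0.

Denominator factor (y + 8/7)^3: pole of order 3 at -8/7, modulus 8/7.
Branch term (13/10)*sqrt(1 - y/(-4)): its argument vanishes at y = -4, a square-root branch point, modulus 4.
The radius of convergence is the smallest modulus among the singular points: 8/7.
The branch term is analytic at -8/7 and contributes nothing to the residue; only the rational part matters.
At the order-3 pole -8/7 set g(y) = (y - (-8/7))^3*(rational part) = -11/15.
Order-3 pole: residue = g''(a)/2; g''(-8/7) = 0, so the residue is 0.
List the singular points by increasing real part (a conjugate pair: the negative imaginary part first).


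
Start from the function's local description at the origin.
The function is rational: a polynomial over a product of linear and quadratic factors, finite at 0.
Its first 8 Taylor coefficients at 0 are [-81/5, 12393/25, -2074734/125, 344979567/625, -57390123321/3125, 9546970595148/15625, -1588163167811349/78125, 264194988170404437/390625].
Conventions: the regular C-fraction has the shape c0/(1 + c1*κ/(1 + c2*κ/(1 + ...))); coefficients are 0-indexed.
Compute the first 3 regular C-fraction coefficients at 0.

Taylor coefficients (read off): a_0 = -81/5, a_1 = 12393/25, a_2 = -2074734/125.
c0 = a_0 = -81/5. Peel one level at a time: if S = 1 + c*κ/S' with S'(0) = 1, then c is the κ-coefficient of S and S' = c*κ/(S - 1).
S_1 = c0/f = 1 + (153/5)*κ + (-441/5)*κ^2 + ...; c1 = 153/5.
S_2 = c1*κ/(S_1 - 1) = 1 + (49/17)*κ + ...; c2 = 49/17.

The regular C-fraction coefficients are [-81/5, 153/5, 49/17].


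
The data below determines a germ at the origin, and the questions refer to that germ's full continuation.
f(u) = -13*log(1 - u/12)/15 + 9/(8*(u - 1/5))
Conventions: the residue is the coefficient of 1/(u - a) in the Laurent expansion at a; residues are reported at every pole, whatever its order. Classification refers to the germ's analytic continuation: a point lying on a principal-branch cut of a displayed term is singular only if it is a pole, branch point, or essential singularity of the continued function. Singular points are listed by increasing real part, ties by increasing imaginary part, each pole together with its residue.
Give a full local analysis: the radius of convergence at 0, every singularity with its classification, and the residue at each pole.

Denominator factor (u - 1/5): pole of order 1 at 1/5, modulus 1/5.
Branch term (-13/15)*log(1 - u/(12)): its argument vanishes at u = 12, a logarithmic branch point, modulus 12.
The radius of convergence is the smallest modulus among the singular points: 1/5.
The branch term is analytic at 1/5 and contributes nothing to the residue; only the rational part matters.
At the order-1 pole 1/5 set g(u) = (u - (1/5))*(rational part) = 9/8.
Simple pole: residue = g(a) at a = 1/5, which is 9/8.
List the singular points by increasing real part (a conjugate pair: the negative imaginary part first).

Radius of convergence at 0: 1/5.
At 1/5: a pole of order 1; residue 9/8.
At 12: a logarithmic branch point.


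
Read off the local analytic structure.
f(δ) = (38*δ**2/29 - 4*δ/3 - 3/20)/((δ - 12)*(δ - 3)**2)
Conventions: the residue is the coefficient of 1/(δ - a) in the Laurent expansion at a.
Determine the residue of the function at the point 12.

The residue is 100073/46980.

At the order-1 pole 12 set g(δ) = (δ - (12))*f(δ) = (38*δ**2/29 - 4*δ/3 - 3/20)/(δ - 3)**2.
Simple pole: residue = g(a) at a = 12, which is 100073/46980.


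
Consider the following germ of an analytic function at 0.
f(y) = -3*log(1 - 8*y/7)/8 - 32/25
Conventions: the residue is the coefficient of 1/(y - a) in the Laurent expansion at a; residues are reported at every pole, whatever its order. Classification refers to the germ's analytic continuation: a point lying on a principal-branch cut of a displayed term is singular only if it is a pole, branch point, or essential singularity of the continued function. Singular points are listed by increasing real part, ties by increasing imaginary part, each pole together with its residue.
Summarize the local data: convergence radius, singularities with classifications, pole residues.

Branch term (-3/8)*log(1 - y/(7/8)): its argument vanishes at y = 7/8, a logarithmic branch point, modulus 7/8.
The radius of convergence is the smallest modulus among the singular points: 7/8.

Radius of convergence at 0: 7/8.
At 7/8: a logarithmic branch point.


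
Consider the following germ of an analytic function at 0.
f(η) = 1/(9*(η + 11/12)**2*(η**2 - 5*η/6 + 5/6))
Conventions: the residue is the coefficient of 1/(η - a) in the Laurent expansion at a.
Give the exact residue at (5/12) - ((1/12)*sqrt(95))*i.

The residue is (-1024/41067) + ((5152/3901365)*sqrt(95))*i.

The factor η**2 - 5*η/6 + 5/6 splits as (η - a)(η - a') with a = (5/12) - ((1/12)*sqrt(95))*i, a' = (5/12) + ((1/12)*sqrt(95))*i. At the order-1 pole a set g(η) = (η - a)*f(η) = [1/(9*(η + 11/12)**2)] / (η - a').
Simple pole: residue = g(a) at a = (5/12) - ((1/12)*sqrt(95))*i, which is (-1024/41067) + ((5152/3901365)*sqrt(95))*i.


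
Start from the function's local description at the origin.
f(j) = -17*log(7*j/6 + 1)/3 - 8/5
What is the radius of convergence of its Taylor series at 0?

Branch term (-17/3)*log(1 - j/(-6/7)): its argument vanishes at j = -6/7, a logarithmic branch point, modulus 6/7.
The radius of convergence is the smallest modulus among the singular points: 6/7.

The radius of convergence is 6/7.


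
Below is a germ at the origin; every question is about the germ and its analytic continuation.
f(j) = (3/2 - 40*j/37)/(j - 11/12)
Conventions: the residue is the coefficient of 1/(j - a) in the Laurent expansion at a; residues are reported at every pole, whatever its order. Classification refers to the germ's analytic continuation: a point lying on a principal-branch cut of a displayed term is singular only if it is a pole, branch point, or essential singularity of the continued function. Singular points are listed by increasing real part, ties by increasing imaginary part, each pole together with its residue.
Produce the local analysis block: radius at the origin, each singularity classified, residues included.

Radius of convergence at 0: 11/12.
At 11/12: a pole of order 1; residue 113/222.

Denominator factor (j - 11/12): pole of order 1 at 11/12, modulus 11/12.
The radius of convergence is the smallest modulus among the singular points: 11/12.
At the order-1 pole 11/12 set g(j) = (j - (11/12))*f(j) = 3/2 - 40*j/37.
Simple pole: residue = g(a) at a = 11/12, which is 113/222.


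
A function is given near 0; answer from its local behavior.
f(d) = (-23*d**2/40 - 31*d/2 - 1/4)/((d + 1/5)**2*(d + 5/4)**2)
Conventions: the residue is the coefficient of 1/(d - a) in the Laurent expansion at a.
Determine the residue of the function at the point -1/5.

At the order-2 pole -1/5 set g(d) = (d - (-1/5))^2*f(d) = (-23*d**2/40 - 31*d/2 - 1/4)/(d + 5/4)**2.
Order-2 pole: residue = g'(a); g'(-1/5) = -173500/9261, so the residue is -173500/9261.

The residue is -173500/9261.


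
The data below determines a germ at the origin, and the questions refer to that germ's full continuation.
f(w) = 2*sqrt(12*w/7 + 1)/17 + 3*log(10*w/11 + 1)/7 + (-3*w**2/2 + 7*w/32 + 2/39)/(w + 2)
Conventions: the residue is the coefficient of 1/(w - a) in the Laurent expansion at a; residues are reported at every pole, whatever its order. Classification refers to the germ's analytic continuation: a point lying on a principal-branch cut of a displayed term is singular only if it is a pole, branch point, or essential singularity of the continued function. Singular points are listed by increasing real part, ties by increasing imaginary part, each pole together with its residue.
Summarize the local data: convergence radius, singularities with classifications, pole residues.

Denominator factor (w + 2): pole of order 1 at -2, modulus 2.
Branch term (2/17)*sqrt(1 - w/(-7/12)): its argument vanishes at w = -7/12, a square-root branch point, modulus 7/12.
Branch term (3/7)*log(1 - w/(-11/10)): its argument vanishes at w = -11/10, a logarithmic branch point, modulus 11/10.
The radius of convergence is the smallest modulus among the singular points: 7/12.
The branch terms are analytic at -2 and contribute nothing to the residue; only the rational part matters.
At the order-1 pole -2 set g(w) = (w - (-2))*(rational part) = -3*w**2/2 + 7*w/32 + 2/39.
Simple pole: residue = g(a) at a = -2, which is -3985/624.
List the singular points by increasing real part (a conjugate pair: the negative imaginary part first).

Radius of convergence at 0: 7/12.
At -2: a pole of order 1; residue -3985/624.
At -11/10: a logarithmic branch point.
At -7/12: an algebraic (square-root) branch point.


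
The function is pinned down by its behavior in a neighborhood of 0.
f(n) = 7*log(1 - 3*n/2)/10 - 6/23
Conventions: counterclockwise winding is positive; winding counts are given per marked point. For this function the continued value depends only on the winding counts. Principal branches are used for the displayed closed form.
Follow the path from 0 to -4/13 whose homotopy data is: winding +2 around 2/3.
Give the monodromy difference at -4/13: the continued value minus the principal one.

The rational part is single-valued and drops out of the difference; each branch term changes only by its own monodromy.
(7/10)*log(1 - n/(2/3)): each positive loop around 2/3 adds 2*pi*i to the log, so winding +2 contributes (7/10)*(2)*2*pi*i = (14/5)*pi*i.
Summing the contributions at n = -4/13 gives (14/5)*pi*i.

Continued minus principal equals (14/5)*pi*i.


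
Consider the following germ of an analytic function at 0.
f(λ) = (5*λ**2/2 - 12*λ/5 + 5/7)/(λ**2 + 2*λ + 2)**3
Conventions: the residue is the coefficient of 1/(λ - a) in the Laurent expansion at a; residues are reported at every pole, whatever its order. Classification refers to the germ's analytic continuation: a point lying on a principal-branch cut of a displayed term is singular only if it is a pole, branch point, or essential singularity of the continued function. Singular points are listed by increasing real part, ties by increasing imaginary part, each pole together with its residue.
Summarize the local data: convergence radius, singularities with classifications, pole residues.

Denominator factor (λ**2 + 2*λ + 2)^3: discriminant -4, complex-conjugate roots (-1) + (1)*i and (-1) - (1)*i; poles of order 3, moduli sqrt(2) and sqrt(2).
The radius of convergence is the smallest modulus among the singular points: sqrt(2).
The factor λ**2 + 2*λ + 2 splits as (λ - a)(λ - a') with a = (-1) - (1)*i, a' = (-1) + (1)*i. At the order-3 pole a set g(λ) = (λ - a)^3*f(λ) = [5*λ**2/2 - 12*λ/5 + 5/7] / (λ - a')^3.
Order-3 pole: residue = g''(a)/2; g''((-1) - (1)*i) = (677/280)*i, so the residue is (677/560)*i.
The factor λ**2 + 2*λ + 2 splits as (λ - a)(λ - a') with a = (-1) + (1)*i, a' = (-1) - (1)*i. At the order-3 pole a set g(λ) = (λ - a)^3*f(λ) = [5*λ**2/2 - 12*λ/5 + 5/7] / (λ - a')^3.
Order-3 pole: residue = g''(a)/2; g''((-1) + (1)*i) = -(677/280)*i, so the residue is -(677/560)*i.
List the singular points by increasing real part (a conjugate pair: the negative imaginary part first).

Radius of convergence at 0: sqrt(2).
At (-1) - (1)*i: a pole of order 3; residue (677/560)*i.
At (-1) + (1)*i: a pole of order 3; residue -(677/560)*i.


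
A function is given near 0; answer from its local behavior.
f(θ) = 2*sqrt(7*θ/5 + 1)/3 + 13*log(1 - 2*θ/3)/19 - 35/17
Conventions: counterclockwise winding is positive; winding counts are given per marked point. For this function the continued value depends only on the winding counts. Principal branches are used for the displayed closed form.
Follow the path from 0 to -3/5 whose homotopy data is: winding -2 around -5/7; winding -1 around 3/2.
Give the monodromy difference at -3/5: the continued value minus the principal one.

The rational part is single-valued and drops out of the difference; each branch term changes only by its own monodromy.
(13/19)*log(1 - θ/(3/2)): each positive loop around 3/2 adds 2*pi*i to the log, so winding -1 contributes (13/19)*(-1)*2*pi*i = -(26/19)*pi*i.
(2/3)*sqrt(1 - θ/(-5/7)): winding -2 is even, the square root returns to the same sheet, contribution 0.
Summing the contributions at θ = -3/5 gives -(26/19)*pi*i.

Continued minus principal equals -(26/19)*pi*i.


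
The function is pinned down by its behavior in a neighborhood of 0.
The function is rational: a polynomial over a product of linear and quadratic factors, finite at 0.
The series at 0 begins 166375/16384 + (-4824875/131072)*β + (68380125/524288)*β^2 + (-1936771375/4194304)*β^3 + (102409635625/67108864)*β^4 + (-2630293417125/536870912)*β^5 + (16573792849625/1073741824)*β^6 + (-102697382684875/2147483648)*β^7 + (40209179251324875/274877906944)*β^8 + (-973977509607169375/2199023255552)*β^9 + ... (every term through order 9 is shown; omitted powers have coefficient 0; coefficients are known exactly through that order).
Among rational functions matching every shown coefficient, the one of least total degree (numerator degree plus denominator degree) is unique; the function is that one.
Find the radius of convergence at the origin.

No rational of total degree below 8 reproduces all 10 coefficients; solving the [0/8] Pade equations on them gives f(β) = 11/(2*(β + 4/11)**2*(β**2 - β + 8/5)**3), whose expansion matches every shown term.
Denominator factor (β + 4/11)^2: pole of order 2 at -4/11, modulus 4/11.
Denominator factor (β**2 - β + 8/5)^3: discriminant -27/5, complex-conjugate roots (1/2) + ((3/10)*sqrt(15))*i and (1/2) - ((3/10)*sqrt(15))*i; poles of order 3, moduli (2/5)*sqrt(10) and (2/5)*sqrt(10).
The radius of convergence is the smallest modulus among the singular points: 4/11.

The radius of convergence is 4/11.


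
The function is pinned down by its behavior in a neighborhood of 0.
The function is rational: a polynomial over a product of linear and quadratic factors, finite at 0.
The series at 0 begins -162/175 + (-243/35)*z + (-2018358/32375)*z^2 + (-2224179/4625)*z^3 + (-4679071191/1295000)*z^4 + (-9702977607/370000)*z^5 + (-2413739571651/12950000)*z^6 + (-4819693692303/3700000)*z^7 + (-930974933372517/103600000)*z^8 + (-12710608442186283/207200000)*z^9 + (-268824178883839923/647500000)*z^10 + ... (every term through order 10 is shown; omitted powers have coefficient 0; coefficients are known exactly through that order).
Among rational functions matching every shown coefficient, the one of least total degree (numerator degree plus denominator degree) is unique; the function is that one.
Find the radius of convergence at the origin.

No rational of total degree below 9 reproduces all 11 coefficients; solving the [2/7] Pade equations on them gives f(z) = (18*z**2/37 - 4/21)/((z + 2/3)**3*(z**2 + 5*z - 5/6)**2), whose expansion matches every shown term.
Denominator factor (z + 2/3)^3: pole of order 3 at -2/3, modulus 2/3.
Denominator factor (z**2 + 5*z - 5/6)^2: discriminant 85/3, real irrational roots -5/2 + (1/6)*sqrt(255) and -5/2 - (1/6)*sqrt(255); poles of order 2, moduli -5/2 + (1/6)*sqrt(255) and 5/2 + (1/6)*sqrt(255).
The radius of convergence is the smallest modulus among the singular points: -5/2 + (1/6)*sqrt(255).

The radius of convergence is -5/2 + (1/6)*sqrt(255).


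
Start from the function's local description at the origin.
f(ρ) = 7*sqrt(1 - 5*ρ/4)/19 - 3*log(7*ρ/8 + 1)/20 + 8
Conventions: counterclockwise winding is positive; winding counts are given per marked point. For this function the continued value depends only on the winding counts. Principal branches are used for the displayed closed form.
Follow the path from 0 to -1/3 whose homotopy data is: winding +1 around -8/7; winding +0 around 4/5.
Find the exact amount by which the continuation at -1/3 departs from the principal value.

The rational part is single-valued and drops out of the difference; each branch term changes only by its own monodromy.
(7/19)*sqrt(1 - ρ/(4/5)): winding +0 is even, the square root returns to the same sheet, contribution 0.
(-3/20)*log(1 - ρ/(-8/7)): each positive loop around -8/7 adds 2*pi*i to the log, so winding +1 contributes (-3/20)*(1)*2*pi*i = -(3/10)*pi*i.
Summing the contributions at ρ = -1/3 gives -(3/10)*pi*i.

Continued minus principal equals -(3/10)*pi*i.
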